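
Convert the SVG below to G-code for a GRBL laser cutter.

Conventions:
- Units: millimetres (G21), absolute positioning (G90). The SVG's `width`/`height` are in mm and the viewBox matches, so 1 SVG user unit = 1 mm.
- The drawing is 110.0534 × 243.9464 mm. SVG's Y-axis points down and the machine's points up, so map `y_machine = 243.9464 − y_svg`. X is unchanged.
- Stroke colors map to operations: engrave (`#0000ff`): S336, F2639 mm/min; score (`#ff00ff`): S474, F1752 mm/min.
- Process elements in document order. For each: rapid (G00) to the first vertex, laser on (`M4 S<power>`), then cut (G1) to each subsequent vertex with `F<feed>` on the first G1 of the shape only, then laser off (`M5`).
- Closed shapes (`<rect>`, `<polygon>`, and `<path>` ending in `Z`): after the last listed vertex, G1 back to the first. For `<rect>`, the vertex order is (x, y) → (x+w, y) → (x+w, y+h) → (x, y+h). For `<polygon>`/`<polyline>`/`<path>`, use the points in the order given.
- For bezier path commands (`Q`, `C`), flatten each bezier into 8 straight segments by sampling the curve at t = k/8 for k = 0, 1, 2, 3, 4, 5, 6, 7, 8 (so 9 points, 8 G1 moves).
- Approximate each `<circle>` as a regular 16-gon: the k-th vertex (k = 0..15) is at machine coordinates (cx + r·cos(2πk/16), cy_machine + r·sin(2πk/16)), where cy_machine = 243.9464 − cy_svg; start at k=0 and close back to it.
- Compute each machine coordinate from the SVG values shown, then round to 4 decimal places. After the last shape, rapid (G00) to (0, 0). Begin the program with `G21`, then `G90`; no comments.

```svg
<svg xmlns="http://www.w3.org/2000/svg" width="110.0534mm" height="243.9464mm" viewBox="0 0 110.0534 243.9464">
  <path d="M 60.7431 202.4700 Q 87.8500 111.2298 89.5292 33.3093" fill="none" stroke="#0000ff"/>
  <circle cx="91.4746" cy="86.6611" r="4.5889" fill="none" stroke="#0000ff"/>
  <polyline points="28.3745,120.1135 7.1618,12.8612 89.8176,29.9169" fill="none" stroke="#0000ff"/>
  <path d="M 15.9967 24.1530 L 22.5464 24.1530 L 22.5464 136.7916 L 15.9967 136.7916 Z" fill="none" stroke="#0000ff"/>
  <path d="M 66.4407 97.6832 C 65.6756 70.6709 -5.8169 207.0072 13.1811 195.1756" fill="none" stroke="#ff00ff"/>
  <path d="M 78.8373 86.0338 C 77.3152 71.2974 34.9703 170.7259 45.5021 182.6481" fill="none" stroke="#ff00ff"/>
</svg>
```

G21
G90
G00 X60.7431 Y41.4764
M4 S336
G1 X67.1225 Y64.0783 F2639
G1 X72.7073 Y86.2640
G1 X77.4975 Y108.0335
G1 X81.4931 Y129.3867
G1 X84.6940 Y150.3236
G1 X87.1004 Y170.8444
G1 X88.7121 Y190.9489
G1 X89.5292 Y210.6371
M5
G00 X96.0635 Y157.2853
M4 S336
G1 X95.7142 Y159.0414 F2639
G1 X94.7194 Y160.5301
G1 X93.2307 Y161.5249
G1 X91.4746 Y161.8742
G1 X89.7185 Y161.5249
G1 X88.2298 Y160.5301
G1 X87.2350 Y159.0414
G1 X86.8857 Y157.2853
G1 X87.2350 Y155.5292
G1 X88.2298 Y154.0405
G1 X89.7185 Y153.0457
G1 X91.4746 Y152.6964
G1 X93.2307 Y153.0457
G1 X94.7194 Y154.0405
G1 X95.7142 Y155.5292
G1 X96.0635 Y157.2853
M5
G00 X28.3745 Y123.8329
M4 S336
G1 X7.1618 Y231.0852 F2639
G1 X89.8176 Y214.0295
M5
G00 X15.9967 Y219.7934
M4 S336
G1 X22.5464 Y219.7934 F2639
G1 X22.5464 Y107.1548
G1 X15.9967 Y107.1548
G1 X15.9967 Y219.7934
M5
G00 X66.4407 Y146.2632
M4 S474
G1 X63.1533 Y149.3443 F1752
G1 X55.1245 Y140.7620
G1 X44.2436 Y124.1670
G1 X32.3997 Y103.2098
G1 X21.4823 Y81.5410
G1 X13.3805 Y62.8111
G1 X9.9837 Y50.6709
G1 X13.1811 Y48.7708
M5
G00 X78.8373 Y157.9126
M4 S474
G1 X76.5360 Y158.4812 F1752
G1 X71.5055 Y150.7101
G1 X64.8440 Y136.9627
G1 X57.6495 Y119.6024
G1 X51.0200 Y100.9925
G1 X46.0536 Y83.4963
G1 X43.8483 Y69.4771
G1 X45.5021 Y61.2983
M5
G00 X0.0000 Y0.0000

viewBox `0 0 110.0534 243.9464` with mm width/height → 1 unit = 1 mm. Flip: y_m = 243.9464 − y_svg.

**Shape 1** — `<path>` quadratic bezier, stroke `#0000ff` → engrave (S336, F2639). Control points (SVG): P0=(60.7431,202.4700), P1=(87.8500,111.2298), P2=(89.5292,33.3093); sampled at t=k/8. Machine vertices: (60.7431,41.4764) → (67.1225,64.0783) → (72.7073,86.2640) → (77.4975,108.0335) → (81.4931,129.3867) → (84.6940,150.3236) → (87.1004,170.8444) → (88.7121,190.9489) → (89.5292,210.6371). Open path.

**Shape 2** — `<circle>` circle, stroke `#0000ff` → engrave (S336, F2639). Machine vertices: (96.0635,157.2853) → (95.7142,159.0414) → (94.7194,160.5301) → (93.2307,161.5249) → (91.4746,161.8742) → (89.7185,161.5249) → (88.2298,160.5301) → (87.2350,159.0414) → (86.8857,157.2853) → (87.2350,155.5292) → (88.2298,154.0405) → (89.7185,153.0457) → (91.4746,152.6964) → (93.2307,153.0457) → (94.7194,154.0405) → (95.7142,155.5292) → (96.0635,157.2853). Closed: final G1 returns to the first vertex.

**Shape 3** — `<polyline>` open polyline, stroke `#0000ff` → engrave (S336, F2639). Machine vertices: (28.3745,123.8329) → (7.1618,231.0852) → (89.8176,214.0295). Open path.

**Shape 4** — `<path>` rectangle, stroke `#0000ff` → engrave (S336, F2639). Machine vertices: (15.9967,219.7934) → (22.5464,219.7934) → (22.5464,107.1548) → (15.9967,107.1548) → (15.9967,219.7934). Closed: final G1 returns to the first vertex.

**Shape 5** — `<path>` cubic bezier, stroke `#ff00ff` → score (S474, F1752). Control points (SVG): P0=(66.4407,97.6832), P1=(65.6756,70.6709), P2=(-5.8169,207.0072), P3=(13.1811,195.1756); sampled at t=k/8. Machine vertices: (66.4407,146.2632) → (63.1533,149.3443) → (55.1245,140.7620) → (44.2436,124.1670) → (32.3997,103.2098) → (21.4823,81.5410) → (13.3805,62.8111) → (9.9837,50.6709) → (13.1811,48.7708). Open path.

**Shape 6** — `<path>` cubic bezier, stroke `#ff00ff` → score (S474, F1752). Control points (SVG): P0=(78.8373,86.0338), P1=(77.3152,71.2974), P2=(34.9703,170.7259), P3=(45.5021,182.6481); sampled at t=k/8. Machine vertices: (78.8373,157.9126) → (76.5360,158.4812) → (71.5055,150.7101) → (64.8440,136.9627) → (57.6495,119.6024) → (51.0200,100.9925) → (46.0536,83.4963) → (43.8483,69.4771) → (45.5021,61.2983). Open path.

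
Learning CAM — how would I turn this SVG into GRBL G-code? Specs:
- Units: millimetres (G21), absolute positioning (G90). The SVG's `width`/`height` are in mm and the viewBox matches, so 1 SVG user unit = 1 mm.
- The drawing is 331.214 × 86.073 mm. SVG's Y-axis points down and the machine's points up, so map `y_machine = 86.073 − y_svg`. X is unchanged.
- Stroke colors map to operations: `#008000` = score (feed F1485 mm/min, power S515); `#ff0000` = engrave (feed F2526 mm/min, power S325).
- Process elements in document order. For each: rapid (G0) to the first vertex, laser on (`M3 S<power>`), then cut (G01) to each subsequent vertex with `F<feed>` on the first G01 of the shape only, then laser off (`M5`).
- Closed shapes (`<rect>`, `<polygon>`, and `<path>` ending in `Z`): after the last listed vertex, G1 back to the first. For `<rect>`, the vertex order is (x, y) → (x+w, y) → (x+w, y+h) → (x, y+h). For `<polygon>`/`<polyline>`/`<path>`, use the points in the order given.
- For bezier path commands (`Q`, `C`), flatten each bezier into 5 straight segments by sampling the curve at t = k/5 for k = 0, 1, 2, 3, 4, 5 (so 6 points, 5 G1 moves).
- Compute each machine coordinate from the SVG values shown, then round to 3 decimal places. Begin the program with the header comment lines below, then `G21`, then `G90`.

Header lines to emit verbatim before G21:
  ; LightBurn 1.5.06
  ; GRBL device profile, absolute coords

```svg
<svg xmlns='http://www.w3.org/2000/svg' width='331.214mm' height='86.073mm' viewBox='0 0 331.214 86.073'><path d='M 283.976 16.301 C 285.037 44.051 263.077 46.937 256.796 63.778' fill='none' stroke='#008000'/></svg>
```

; LightBurn 1.5.06
; GRBL device profile, absolute coords
G21
G90
G0 X283.976 Y69.772
M3 S515
G01 X282.160 Y55.795 F1485
G01 X276.676 Y45.922
G01 X269.382 Y38.290
G01 X262.136 Y31.036
G01 X256.796 Y22.295
M5

1 u = 1 mm; y_m = 86.073 − y.

[1] `<path>` cubic bezier, #008000→score S515 F1485: (283.976,69.772) → (282.160,55.795) → (276.676,45.922) → (269.382,38.290) → (262.136,31.036) → (256.796,22.295)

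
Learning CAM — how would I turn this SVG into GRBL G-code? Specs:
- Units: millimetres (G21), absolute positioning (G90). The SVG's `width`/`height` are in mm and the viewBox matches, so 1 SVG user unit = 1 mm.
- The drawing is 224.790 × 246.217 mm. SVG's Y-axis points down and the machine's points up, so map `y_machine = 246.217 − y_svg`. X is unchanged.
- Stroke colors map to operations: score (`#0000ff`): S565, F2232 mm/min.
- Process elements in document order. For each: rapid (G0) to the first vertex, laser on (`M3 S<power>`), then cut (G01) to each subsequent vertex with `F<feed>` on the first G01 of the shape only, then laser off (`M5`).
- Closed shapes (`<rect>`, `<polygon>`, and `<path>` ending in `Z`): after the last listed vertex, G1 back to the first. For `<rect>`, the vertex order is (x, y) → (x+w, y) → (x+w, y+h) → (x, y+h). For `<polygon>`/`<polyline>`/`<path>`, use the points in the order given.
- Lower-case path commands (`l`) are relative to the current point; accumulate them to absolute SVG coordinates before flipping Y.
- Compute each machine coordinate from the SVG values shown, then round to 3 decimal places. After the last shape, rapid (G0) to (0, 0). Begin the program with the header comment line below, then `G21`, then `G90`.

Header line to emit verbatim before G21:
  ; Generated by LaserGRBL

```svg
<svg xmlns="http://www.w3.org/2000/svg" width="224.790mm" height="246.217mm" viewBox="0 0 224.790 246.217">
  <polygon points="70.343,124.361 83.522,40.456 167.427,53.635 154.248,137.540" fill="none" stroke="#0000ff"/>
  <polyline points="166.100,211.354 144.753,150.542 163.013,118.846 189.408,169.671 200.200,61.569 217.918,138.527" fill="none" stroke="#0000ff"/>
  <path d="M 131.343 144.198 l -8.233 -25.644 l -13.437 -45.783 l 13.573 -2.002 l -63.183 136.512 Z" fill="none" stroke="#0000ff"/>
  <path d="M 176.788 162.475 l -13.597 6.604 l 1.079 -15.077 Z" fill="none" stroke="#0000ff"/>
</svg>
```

; Generated by LaserGRBL
G21
G90
G0 X70.343 Y121.856
M3 S565
G01 X83.522 Y205.761 F2232
G01 X167.427 Y192.582
G01 X154.248 Y108.677
G01 X70.343 Y121.856
M5
G0 X166.100 Y34.863
M3 S565
G01 X144.753 Y95.675 F2232
G01 X163.013 Y127.371
G01 X189.408 Y76.546
G01 X200.200 Y184.648
G01 X217.918 Y107.690
M5
G0 X131.343 Y102.019
M3 S565
G01 X123.110 Y127.663 F2232
G01 X109.673 Y173.446
G01 X123.246 Y175.448
G01 X60.063 Y38.936
G01 X131.343 Y102.019
M5
G0 X176.788 Y83.742
M3 S565
G01 X163.191 Y77.138 F2232
G01 X164.270 Y92.215
G01 X176.788 Y83.742
M5
G0 X0.000 Y0.000

1 u = 1 mm; y_m = 246.217 − y.

[1] `<polygon>` regular polygon, #0000ff→score S565 F2232: (70.343,121.856) → (83.522,205.761) → (167.427,192.582) → (154.248,108.677) → (70.343,121.856) (closed)

[2] `<polyline>` open polyline, #0000ff→score S565 F2232: (166.100,34.863) → (144.753,95.675) → (163.013,127.371) → (189.408,76.546) → (200.200,184.648) → (217.918,107.690)

[3] `<path>` closed polygon, #0000ff→score S565 F2232: (131.343,102.019) → (123.110,127.663) → (109.673,173.446) → (123.246,175.448) → (60.063,38.936) → (131.343,102.019) (closed)

[4] `<path>` regular polygon, #0000ff→score S565 F2232: (176.788,83.742) → (163.191,77.138) → (164.270,92.215) → (176.788,83.742) (closed)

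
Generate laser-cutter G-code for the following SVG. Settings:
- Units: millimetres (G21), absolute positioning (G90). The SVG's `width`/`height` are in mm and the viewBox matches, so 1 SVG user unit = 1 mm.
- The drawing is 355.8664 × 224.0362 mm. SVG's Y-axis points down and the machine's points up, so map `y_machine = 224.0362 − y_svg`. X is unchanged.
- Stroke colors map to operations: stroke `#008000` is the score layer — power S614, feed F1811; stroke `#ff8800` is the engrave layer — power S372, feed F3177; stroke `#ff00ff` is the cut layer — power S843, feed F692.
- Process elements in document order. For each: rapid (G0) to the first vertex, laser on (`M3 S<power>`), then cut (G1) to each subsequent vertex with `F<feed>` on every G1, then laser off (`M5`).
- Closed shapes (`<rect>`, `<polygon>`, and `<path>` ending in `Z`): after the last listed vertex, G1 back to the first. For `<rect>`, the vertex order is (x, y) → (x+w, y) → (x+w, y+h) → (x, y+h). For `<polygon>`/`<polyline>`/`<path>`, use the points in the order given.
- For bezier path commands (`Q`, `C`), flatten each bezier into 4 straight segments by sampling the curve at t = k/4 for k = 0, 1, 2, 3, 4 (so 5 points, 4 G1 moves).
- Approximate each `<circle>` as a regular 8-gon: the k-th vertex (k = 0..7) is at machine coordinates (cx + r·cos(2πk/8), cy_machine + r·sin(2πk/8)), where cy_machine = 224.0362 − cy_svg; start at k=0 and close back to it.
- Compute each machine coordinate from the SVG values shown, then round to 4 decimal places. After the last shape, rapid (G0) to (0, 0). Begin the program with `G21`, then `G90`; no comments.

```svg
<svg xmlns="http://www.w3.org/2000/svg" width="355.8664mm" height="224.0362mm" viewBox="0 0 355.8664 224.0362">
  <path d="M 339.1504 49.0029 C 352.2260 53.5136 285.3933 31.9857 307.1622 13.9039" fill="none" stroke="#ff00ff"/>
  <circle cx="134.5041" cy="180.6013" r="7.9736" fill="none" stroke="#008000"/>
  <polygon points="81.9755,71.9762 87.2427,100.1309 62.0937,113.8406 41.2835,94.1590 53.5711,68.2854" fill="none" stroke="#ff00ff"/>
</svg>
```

G21
G90
G0 X339.1504 Y175.0333
M3 S843
G1 X336.6073 Y176.0718 F692
G1 X319.8963 Y184.1106 F692
G1 X304.8154 Y196.3855 F692
G1 X307.1622 Y210.1323 F692
M5
G0 X142.4777 Y43.4349
M3 S614
G1 X140.1423 Y49.0731 F1811
G1 X134.5041 Y51.4085 F1811
G1 X128.8659 Y49.0731 F1811
G1 X126.5305 Y43.4349 F1811
G1 X128.8659 Y37.7967 F1811
G1 X134.5041 Y35.4613 F1811
G1 X140.1423 Y37.7967 F1811
G1 X142.4777 Y43.4349 F1811
M5
G0 X81.9755 Y152.0600
M3 S843
G1 X87.2427 Y123.9053 F692
G1 X62.0937 Y110.1956 F692
G1 X41.2835 Y129.8772 F692
G1 X53.5711 Y155.7508 F692
G1 X81.9755 Y152.0600 F692
M5
G0 X0.0000 Y0.0000

1 u = 1 mm; y_m = 224.0362 − y.

[1] `<path>` cubic bezier, #ff00ff→cut S843 F692: (339.1504,175.0333) → (336.6073,176.0718) → (319.8963,184.1106) → (304.8154,196.3855) → (307.1622,210.1323)

[2] `<circle>` circle, #008000→score S614 F1811: (142.4777,43.4349) → (140.1423,49.0731) → (134.5041,51.4085) → (128.8659,49.0731) → (126.5305,43.4349) → (128.8659,37.7967) → (134.5041,35.4613) → (140.1423,37.7967) → (142.4777,43.4349) (closed)

[3] `<polygon>` regular polygon, #ff00ff→cut S843 F692: (81.9755,152.0600) → (87.2427,123.9053) → (62.0937,110.1956) → (41.2835,129.8772) → (53.5711,155.7508) → (81.9755,152.0600) (closed)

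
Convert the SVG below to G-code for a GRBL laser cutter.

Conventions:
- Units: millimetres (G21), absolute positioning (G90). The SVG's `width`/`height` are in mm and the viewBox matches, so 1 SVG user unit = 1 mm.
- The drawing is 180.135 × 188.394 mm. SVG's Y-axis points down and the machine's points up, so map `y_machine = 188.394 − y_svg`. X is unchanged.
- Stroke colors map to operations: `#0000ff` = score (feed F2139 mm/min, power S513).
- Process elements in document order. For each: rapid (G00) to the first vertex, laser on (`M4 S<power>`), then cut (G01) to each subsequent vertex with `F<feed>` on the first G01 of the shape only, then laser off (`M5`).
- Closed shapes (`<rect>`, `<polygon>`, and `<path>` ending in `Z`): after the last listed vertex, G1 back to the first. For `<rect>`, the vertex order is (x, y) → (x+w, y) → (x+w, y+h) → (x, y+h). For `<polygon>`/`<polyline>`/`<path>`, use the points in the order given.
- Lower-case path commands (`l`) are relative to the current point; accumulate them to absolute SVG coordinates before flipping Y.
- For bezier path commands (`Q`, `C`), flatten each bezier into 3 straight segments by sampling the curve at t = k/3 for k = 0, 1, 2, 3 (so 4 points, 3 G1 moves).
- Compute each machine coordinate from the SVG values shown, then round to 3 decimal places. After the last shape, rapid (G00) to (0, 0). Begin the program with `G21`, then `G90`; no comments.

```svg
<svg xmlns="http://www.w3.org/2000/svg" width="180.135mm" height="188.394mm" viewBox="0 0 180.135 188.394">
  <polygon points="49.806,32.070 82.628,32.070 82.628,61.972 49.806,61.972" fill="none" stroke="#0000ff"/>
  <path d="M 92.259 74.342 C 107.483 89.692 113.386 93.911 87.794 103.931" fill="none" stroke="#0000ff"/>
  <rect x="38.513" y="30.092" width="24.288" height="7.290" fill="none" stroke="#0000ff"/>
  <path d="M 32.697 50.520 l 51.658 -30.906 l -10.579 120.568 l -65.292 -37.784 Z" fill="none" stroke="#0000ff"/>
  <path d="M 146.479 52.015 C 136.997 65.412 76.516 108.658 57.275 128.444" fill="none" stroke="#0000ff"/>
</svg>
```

G21
G90
G00 X49.806 Y156.324
M4 S513
G01 X82.628 Y156.324 F2139
G01 X82.628 Y126.422
G01 X49.806 Y126.422
G01 X49.806 Y156.324
M5
G00 X92.259 Y114.052
M4 S513
G01 X103.555 Y101.785 F2139
G01 X103.709 Y93.176
G01 X87.794 Y84.463
M5
G00 X38.513 Y158.302
M4 S513
G01 X62.801 Y158.302 F2139
G01 X62.801 Y151.012
G01 X38.513 Y151.012
G01 X38.513 Y158.302
M5
G00 X32.697 Y137.874
M4 S513
G01 X84.355 Y168.780 F2139
G01 X73.776 Y48.212
G01 X8.484 Y85.996
G01 X32.697 Y137.874
M5
G00 X146.479 Y136.379
M4 S513
G01 X123.414 Y115.007 F2139
G01 X86.846 Y85.582
G01 X57.275 Y59.950
M5
G00 X0.000 Y0.000

1 u = 1 mm; y_m = 188.394 − y.

[1] `<polygon>` rectangle, #0000ff→score S513 F2139: (49.806,156.324) → (82.628,156.324) → (82.628,126.422) → (49.806,126.422) → (49.806,156.324) (closed)

[2] `<path>` cubic bezier, #0000ff→score S513 F2139: (92.259,114.052) → (103.555,101.785) → (103.709,93.176) → (87.794,84.463)

[3] `<rect>` rectangle, #0000ff→score S513 F2139: (38.513,158.302) → (62.801,158.302) → (62.801,151.012) → (38.513,151.012) → (38.513,158.302) (closed)

[4] `<path>` closed polygon, #0000ff→score S513 F2139: (32.697,137.874) → (84.355,168.780) → (73.776,48.212) → (8.484,85.996) → (32.697,137.874) (closed)

[5] `<path>` cubic bezier, #0000ff→score S513 F2139: (146.479,136.379) → (123.414,115.007) → (86.846,85.582) → (57.275,59.950)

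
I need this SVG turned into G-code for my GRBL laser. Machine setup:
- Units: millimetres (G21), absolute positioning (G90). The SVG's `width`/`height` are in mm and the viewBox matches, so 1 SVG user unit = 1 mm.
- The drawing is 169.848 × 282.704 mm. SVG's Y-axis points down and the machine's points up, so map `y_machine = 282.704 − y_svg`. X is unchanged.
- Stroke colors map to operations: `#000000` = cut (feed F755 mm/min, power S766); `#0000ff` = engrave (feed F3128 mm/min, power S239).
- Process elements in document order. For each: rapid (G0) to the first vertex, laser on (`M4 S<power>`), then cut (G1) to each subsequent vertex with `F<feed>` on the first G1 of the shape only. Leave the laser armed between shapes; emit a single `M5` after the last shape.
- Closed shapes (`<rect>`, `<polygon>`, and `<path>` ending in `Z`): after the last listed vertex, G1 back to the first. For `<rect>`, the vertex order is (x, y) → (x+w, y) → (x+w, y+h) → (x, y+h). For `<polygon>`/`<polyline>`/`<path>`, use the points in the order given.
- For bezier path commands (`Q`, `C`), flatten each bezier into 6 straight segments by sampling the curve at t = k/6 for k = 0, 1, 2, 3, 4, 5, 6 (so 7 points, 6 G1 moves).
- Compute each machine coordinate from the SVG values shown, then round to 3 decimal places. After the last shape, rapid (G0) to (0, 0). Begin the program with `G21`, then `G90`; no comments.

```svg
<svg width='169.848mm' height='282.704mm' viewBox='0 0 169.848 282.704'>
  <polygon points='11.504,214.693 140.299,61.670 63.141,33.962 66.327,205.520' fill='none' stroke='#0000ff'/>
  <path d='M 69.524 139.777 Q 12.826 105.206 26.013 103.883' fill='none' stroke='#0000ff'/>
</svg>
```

G21
G90
G0 X11.504 Y68.011
M4 S239
G1 X140.299 Y221.034 F3128
G1 X63.141 Y248.742
G1 X66.327 Y77.184
G1 X11.504 Y68.011
G0 X69.524 Y142.927
M4 S239
G1 X52.566 Y153.527 F3128
G1 X39.490 Y162.280
G1 X30.297 Y169.186
G1 X24.987 Y174.245
G1 X23.559 Y177.456
G1 X26.013 Y178.821
M5
G0 X0.000 Y0.000

1 u = 1 mm; y_m = 282.704 − y.

[1] `<polygon>` closed polygon, #0000ff→engrave S239 F3128: (11.504,68.011) → (140.299,221.034) → (63.141,248.742) → (66.327,77.184) → (11.504,68.011) (closed)

[2] `<path>` quadratic bezier, #0000ff→engrave S239 F3128: (69.524,142.927) → (52.566,153.527) → (39.490,162.280) → (30.297,169.186) → (24.987,174.245) → (23.559,177.456) → (26.013,178.821)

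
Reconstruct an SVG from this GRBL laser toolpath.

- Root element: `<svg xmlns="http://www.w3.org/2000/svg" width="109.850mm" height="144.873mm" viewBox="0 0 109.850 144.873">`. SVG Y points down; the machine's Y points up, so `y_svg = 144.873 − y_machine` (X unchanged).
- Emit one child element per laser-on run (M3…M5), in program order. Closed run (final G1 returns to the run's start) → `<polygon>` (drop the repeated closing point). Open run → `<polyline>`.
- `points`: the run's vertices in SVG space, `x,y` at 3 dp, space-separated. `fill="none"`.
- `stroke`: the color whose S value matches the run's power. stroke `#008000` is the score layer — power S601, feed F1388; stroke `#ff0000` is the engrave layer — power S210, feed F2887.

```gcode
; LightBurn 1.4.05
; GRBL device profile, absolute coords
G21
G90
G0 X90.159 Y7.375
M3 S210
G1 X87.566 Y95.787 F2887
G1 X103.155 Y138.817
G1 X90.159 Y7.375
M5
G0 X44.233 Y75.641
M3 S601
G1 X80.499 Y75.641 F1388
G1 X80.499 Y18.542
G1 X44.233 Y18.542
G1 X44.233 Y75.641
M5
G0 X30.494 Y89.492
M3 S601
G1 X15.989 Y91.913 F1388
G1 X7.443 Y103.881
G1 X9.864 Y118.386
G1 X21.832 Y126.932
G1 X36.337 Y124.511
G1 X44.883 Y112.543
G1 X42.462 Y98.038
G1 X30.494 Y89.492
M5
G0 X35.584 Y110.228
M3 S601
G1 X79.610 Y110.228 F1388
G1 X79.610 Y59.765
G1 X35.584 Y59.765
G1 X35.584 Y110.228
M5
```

<svg xmlns="http://www.w3.org/2000/svg" width="109.850mm" height="144.873mm" viewBox="0 0 109.850 144.873">
  <polygon points="90.159,137.498 87.566,49.086 103.155,6.056" fill="none" stroke="#ff0000"/>
  <polygon points="44.233,69.232 80.499,69.232 80.499,126.331 44.233,126.331" fill="none" stroke="#008000"/>
  <polygon points="30.494,55.381 15.989,52.960 7.443,40.992 9.864,26.487 21.832,17.941 36.337,20.362 44.883,32.330 42.462,46.835" fill="none" stroke="#008000"/>
  <polygon points="35.584,34.645 79.610,34.645 79.610,85.108 35.584,85.108" fill="none" stroke="#008000"/>
</svg>

Each laser-on run becomes one SVG element. Flip Y back into SVG space with y_svg = 144.873 − y_machine.

Run 1: the run's S210 means `#ff0000` (engrave). The run returns to its start, so emit a `<polygon>` with points (Y-flipped): 90.159,137.498 87.566,49.086 103.155,6.056.

Run 2: power S601 maps to stroke `#008000` (score). The run returns to its start, so emit a `<polygon>` with points (Y-flipped): 44.233,69.232 80.499,69.232 80.499,126.331 44.233,126.331.

Run 3: the run's S601 means `#008000` (score). The run returns to its start, so emit a `<polygon>` with points (Y-flipped): 30.494,55.381 15.989,52.960 7.443,40.992 9.864,26.487 21.832,17.941 36.337,20.362 44.883,32.330 42.462,46.835.

Run 4: the run's S601 means `#008000` (score). The run returns to its start, so emit a `<polygon>` with points (Y-flipped): 35.584,34.645 79.610,34.645 79.610,85.108 35.584,85.108.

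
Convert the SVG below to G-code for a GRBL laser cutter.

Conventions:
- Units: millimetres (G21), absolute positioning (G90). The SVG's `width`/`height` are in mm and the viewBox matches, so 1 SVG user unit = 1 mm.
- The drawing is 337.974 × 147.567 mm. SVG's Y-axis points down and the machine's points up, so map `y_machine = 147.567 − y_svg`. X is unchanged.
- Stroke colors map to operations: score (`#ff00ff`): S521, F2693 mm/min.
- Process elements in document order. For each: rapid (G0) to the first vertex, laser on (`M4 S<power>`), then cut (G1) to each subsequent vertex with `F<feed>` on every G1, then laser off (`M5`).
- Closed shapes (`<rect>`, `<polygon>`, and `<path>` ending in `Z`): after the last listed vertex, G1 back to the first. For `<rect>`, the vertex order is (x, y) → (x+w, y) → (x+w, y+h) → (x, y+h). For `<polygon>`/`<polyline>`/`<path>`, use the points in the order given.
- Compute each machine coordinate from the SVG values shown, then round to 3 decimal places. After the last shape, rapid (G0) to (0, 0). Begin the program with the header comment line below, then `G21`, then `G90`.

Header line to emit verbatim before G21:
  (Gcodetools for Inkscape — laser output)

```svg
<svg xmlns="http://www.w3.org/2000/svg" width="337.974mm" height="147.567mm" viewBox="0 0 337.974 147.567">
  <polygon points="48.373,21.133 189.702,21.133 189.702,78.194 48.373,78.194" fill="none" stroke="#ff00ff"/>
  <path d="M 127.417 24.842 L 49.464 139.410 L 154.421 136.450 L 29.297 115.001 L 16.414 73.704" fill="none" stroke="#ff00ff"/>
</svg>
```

viewBox `0 0 337.974 147.567` with mm width/height → 1 unit = 1 mm. Flip: y_m = 147.567 − y_svg.

**Shape 1** — `<polygon>` rectangle, stroke `#ff00ff` → score (S521, F2693). Machine vertices: (48.373,126.434) → (189.702,126.434) → (189.702,69.373) → (48.373,69.373) → (48.373,126.434). Closed: final G1 returns to the first vertex.

**Shape 2** — `<path>` open polyline, stroke `#ff00ff` → score (S521, F2693). Machine vertices: (127.417,122.725) → (49.464,8.157) → (154.421,11.117) → (29.297,32.566) → (16.414,73.863). Open path.

(Gcodetools for Inkscape — laser output)
G21
G90
G0 X48.373 Y126.434
M4 S521
G1 X189.702 Y126.434 F2693
G1 X189.702 Y69.373 F2693
G1 X48.373 Y69.373 F2693
G1 X48.373 Y126.434 F2693
M5
G0 X127.417 Y122.725
M4 S521
G1 X49.464 Y8.157 F2693
G1 X154.421 Y11.117 F2693
G1 X29.297 Y32.566 F2693
G1 X16.414 Y73.863 F2693
M5
G0 X0.000 Y0.000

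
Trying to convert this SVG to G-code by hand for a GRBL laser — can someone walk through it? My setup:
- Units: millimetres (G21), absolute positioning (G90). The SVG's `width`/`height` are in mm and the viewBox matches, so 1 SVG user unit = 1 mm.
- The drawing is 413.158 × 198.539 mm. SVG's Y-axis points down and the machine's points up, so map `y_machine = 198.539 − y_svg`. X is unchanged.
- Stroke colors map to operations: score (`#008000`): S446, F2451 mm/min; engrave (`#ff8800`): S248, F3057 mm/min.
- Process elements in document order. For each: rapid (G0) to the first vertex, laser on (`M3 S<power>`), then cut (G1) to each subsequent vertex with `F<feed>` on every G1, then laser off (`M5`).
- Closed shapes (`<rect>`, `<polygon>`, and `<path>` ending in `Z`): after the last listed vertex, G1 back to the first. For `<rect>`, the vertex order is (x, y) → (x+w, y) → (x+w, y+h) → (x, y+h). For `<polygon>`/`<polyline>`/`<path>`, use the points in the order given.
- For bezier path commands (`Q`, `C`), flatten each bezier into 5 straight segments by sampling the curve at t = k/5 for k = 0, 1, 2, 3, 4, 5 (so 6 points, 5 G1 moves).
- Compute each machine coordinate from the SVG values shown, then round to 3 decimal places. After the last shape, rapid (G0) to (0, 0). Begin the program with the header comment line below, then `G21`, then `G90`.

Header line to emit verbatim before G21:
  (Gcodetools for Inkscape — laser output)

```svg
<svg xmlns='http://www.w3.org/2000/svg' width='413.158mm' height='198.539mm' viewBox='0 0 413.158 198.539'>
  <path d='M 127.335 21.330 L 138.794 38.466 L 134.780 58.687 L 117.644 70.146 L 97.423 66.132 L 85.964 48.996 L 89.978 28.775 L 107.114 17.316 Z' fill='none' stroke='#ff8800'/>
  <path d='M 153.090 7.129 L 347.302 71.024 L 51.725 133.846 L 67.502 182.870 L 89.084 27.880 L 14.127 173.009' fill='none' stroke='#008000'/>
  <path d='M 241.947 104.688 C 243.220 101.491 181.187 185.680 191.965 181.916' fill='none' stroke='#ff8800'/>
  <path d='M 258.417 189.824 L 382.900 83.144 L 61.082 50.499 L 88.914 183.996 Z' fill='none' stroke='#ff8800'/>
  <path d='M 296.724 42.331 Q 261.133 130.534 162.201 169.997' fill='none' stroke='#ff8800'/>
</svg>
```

Since the viewBox matches the mm dimensions, user units are millimetres directly. The only transform is the Y-flip y_m = 198.539 − y_svg.

Shape 1 is a regular polygon drawn with `<path>`. Its stroke #ff8800 means engrave at S248, F3057. After flipping Y the toolpath is (127.335,177.209) → (138.794,160.073) → (134.780,139.852) → (117.644,128.393) → (97.423,132.407) → (85.964,149.543) → (89.978,169.764) → (107.114,181.223) → (127.335,177.209), returning to the start.

Shape 2 is a open polyline drawn with `<path>`. Its stroke #008000 means score at S446, F2451. After flipping Y the toolpath is (153.090,191.410) → (347.302,127.515) → (51.725,64.693) → (67.502,15.669) → (89.084,170.659) → (14.127,25.530).

Shape 3 is a cubic bezier drawn with `<path>`. Its stroke #ff8800 means engrave at S248, F3057. After flipping Y the toolpath is (241.947,93.851) → (236.203,86.686) → (221.799,66.964) → (205.269,43.102) → (193.147,23.516) → (191.965,16.623).

Shape 4 is a closed polygon drawn with `<path>`. Its stroke #ff8800 means engrave at S248, F3057. After flipping Y the toolpath is (258.417,8.715) → (382.900,115.395) → (61.082,148.040) → (88.914,14.543) → (258.417,8.715), returning to the start.

Shape 5 is a quadratic bezier drawn with `<path>`. Its stroke #ff8800 means engrave at S248, F3057. After flipping Y the toolpath is (296.724,156.208) → (279.954,122.876) → (258.117,93.444) → (231.212,67.911) → (199.240,46.277) → (162.201,28.542).

(Gcodetools for Inkscape — laser output)
G21
G90
G0 X127.335 Y177.209
M3 S248
G1 X138.794 Y160.073 F3057
G1 X134.780 Y139.852 F3057
G1 X117.644 Y128.393 F3057
G1 X97.423 Y132.407 F3057
G1 X85.964 Y149.543 F3057
G1 X89.978 Y169.764 F3057
G1 X107.114 Y181.223 F3057
G1 X127.335 Y177.209 F3057
M5
G0 X153.090 Y191.410
M3 S446
G1 X347.302 Y127.515 F2451
G1 X51.725 Y64.693 F2451
G1 X67.502 Y15.669 F2451
G1 X89.084 Y170.659 F2451
G1 X14.127 Y25.530 F2451
M5
G0 X241.947 Y93.851
M3 S248
G1 X236.203 Y86.686 F3057
G1 X221.799 Y66.964 F3057
G1 X205.269 Y43.102 F3057
G1 X193.147 Y23.516 F3057
G1 X191.965 Y16.623 F3057
M5
G0 X258.417 Y8.715
M3 S248
G1 X382.900 Y115.395 F3057
G1 X61.082 Y148.040 F3057
G1 X88.914 Y14.543 F3057
G1 X258.417 Y8.715 F3057
M5
G0 X296.724 Y156.208
M3 S248
G1 X279.954 Y122.876 F3057
G1 X258.117 Y93.444 F3057
G1 X231.212 Y67.911 F3057
G1 X199.240 Y46.277 F3057
G1 X162.201 Y28.542 F3057
M5
G0 X0.000 Y0.000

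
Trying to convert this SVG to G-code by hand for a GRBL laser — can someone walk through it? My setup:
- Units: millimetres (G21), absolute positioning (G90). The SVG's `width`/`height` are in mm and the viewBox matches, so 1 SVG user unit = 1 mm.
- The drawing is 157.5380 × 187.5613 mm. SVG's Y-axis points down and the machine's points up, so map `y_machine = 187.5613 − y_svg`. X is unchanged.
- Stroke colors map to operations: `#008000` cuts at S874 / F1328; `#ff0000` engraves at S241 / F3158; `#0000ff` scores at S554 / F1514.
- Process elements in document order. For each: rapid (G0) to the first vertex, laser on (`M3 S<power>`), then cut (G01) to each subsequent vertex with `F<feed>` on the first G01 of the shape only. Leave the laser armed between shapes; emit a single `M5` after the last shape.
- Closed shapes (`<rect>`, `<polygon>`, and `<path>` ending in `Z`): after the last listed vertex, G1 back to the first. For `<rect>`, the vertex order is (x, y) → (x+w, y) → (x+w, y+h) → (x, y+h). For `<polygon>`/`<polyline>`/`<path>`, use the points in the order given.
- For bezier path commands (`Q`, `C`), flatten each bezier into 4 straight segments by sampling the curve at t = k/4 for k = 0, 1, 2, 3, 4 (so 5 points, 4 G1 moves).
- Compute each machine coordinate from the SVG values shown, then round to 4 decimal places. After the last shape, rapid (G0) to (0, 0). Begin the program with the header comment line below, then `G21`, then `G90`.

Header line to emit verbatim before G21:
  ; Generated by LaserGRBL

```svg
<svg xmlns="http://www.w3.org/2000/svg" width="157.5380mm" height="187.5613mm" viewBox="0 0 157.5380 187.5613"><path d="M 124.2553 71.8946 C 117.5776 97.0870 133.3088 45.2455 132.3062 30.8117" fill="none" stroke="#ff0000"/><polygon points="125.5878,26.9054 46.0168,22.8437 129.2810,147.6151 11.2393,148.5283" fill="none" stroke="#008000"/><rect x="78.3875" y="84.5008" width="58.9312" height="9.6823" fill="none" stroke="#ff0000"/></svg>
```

1 u = 1 mm; y_m = 187.5613 − y.

[1] `<path>` cubic bezier, #ff0000→engrave S241 F3158: (124.2553,115.6667) → (122.8371,109.4281) → (126.1526,121.3483) → (130.5322,140.6985) → (132.3062,156.7496)

[2] `<polygon>` closed polygon, #008000→cut S874 F1328: (125.5878,160.6559) → (46.0168,164.7176) → (129.2810,39.9462) → (11.2393,39.0330) → (125.5878,160.6559) (closed)

[3] `<rect>` rectangle, #ff0000→engrave S241 F3158: (78.3875,103.0605) → (137.3187,103.0605) → (137.3187,93.3782) → (78.3875,93.3782) → (78.3875,103.0605) (closed)

; Generated by LaserGRBL
G21
G90
G0 X124.2553 Y115.6667
M3 S241
G01 X122.8371 Y109.4281 F3158
G01 X126.1526 Y121.3483
G01 X130.5322 Y140.6985
G01 X132.3062 Y156.7496
G0 X125.5878 Y160.6559
M3 S874
G01 X46.0168 Y164.7176 F1328
G01 X129.2810 Y39.9462
G01 X11.2393 Y39.0330
G01 X125.5878 Y160.6559
G0 X78.3875 Y103.0605
M3 S241
G01 X137.3187 Y103.0605 F3158
G01 X137.3187 Y93.3782
G01 X78.3875 Y93.3782
G01 X78.3875 Y103.0605
M5
G0 X0.0000 Y0.0000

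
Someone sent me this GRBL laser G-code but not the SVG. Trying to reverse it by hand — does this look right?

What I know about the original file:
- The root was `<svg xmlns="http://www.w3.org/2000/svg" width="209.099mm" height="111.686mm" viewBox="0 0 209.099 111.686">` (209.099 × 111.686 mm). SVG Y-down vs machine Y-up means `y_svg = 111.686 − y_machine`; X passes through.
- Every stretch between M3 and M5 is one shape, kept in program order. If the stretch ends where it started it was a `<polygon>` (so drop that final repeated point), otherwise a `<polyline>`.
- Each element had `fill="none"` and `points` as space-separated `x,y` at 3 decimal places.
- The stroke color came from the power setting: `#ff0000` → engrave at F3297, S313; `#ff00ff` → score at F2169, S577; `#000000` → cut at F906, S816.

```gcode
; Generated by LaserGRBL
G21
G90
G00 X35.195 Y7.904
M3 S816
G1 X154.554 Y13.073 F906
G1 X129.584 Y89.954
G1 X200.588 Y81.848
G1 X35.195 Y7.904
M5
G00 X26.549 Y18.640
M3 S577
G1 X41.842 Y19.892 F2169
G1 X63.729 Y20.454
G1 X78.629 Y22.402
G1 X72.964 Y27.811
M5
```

<svg xmlns="http://www.w3.org/2000/svg" width="209.099mm" height="111.686mm" viewBox="0 0 209.099 111.686">
  <polygon points="35.195,103.782 154.554,98.613 129.584,21.732 200.588,29.838" fill="none" stroke="#000000"/>
  <polyline points="26.549,93.046 41.842,91.794 63.729,91.232 78.629,89.284 72.964,83.875" fill="none" stroke="#ff00ff"/>
</svg>

Machine Y-up, SVG Y-down with viewBox height 111.686, so y_svg = 111.686 − y_machine; X carries over.

Run 1: S816 ⇒ cut layer `#000000`. The run returns to its start, so emit a `<polygon>` with points (Y-flipped): 35.195,103.782 154.554,98.613 129.584,21.732 200.588,29.838.

Run 2: S577 ⇒ score layer `#ff00ff`. The run is open, so emit a `<polyline>` with points (Y-flipped): 26.549,93.046 41.842,91.794 63.729,91.232 78.629,89.284 72.964,83.875.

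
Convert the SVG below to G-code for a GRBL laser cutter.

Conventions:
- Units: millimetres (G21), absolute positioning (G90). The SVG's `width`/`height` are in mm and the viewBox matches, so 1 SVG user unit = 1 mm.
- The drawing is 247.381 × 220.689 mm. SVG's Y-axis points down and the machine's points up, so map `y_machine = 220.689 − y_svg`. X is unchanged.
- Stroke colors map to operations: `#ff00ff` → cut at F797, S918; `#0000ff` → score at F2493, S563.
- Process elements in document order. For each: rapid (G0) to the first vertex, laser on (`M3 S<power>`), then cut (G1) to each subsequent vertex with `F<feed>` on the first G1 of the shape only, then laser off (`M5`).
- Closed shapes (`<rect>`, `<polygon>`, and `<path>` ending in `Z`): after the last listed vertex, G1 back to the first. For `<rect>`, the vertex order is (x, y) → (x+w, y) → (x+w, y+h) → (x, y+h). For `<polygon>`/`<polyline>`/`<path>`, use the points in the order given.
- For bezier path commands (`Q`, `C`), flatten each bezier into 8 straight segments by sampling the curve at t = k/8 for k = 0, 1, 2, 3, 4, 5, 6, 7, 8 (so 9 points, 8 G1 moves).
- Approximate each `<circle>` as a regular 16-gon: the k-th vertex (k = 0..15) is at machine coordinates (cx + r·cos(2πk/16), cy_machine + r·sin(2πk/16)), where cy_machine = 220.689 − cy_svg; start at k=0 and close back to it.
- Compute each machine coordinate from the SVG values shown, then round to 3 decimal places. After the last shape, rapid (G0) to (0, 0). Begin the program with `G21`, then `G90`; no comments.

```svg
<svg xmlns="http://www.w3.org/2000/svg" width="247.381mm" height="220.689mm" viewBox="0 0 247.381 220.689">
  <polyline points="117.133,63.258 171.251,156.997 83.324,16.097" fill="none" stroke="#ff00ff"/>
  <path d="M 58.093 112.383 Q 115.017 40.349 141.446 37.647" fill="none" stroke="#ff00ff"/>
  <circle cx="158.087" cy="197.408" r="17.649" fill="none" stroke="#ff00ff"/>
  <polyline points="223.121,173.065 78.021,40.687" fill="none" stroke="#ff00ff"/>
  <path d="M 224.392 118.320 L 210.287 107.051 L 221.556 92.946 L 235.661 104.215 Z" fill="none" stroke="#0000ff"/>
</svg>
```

G21
G90
G0 X117.133 Y157.431
M3 S918
G1 X171.251 Y63.692 F797
G1 X83.324 Y204.592
M5
G0 X58.093 Y108.306
M3 S918
G1 X71.848 Y125.231 F797
G1 X84.649 Y139.990
G1 X96.498 Y152.582
G1 X107.393 Y163.007
G1 X117.336 Y171.266
G1 X126.326 Y177.358
G1 X134.362 Y181.283
G1 X141.446 Y183.042
M5
G0 X175.736 Y23.281
M3 S918
G1 X174.393 Y30.035 F797
G1 X170.567 Y35.761
G1 X164.841 Y39.587
G1 X158.087 Y40.930
G1 X151.333 Y39.587
G1 X145.607 Y35.761
G1 X141.781 Y30.035
G1 X140.438 Y23.281
G1 X141.781 Y16.527
G1 X145.607 Y10.801
G1 X151.333 Y6.975
G1 X158.087 Y5.632
G1 X164.841 Y6.975
G1 X170.567 Y10.801
G1 X174.393 Y16.527
G1 X175.736 Y23.281
M5
G0 X223.121 Y47.624
M3 S918
G1 X78.021 Y180.002 F797
M5
G0 X224.392 Y102.369
M3 S563
G1 X210.287 Y113.638 F2493
G1 X221.556 Y127.743
G1 X235.661 Y116.474
G1 X224.392 Y102.369
M5
G0 X0.000 Y0.000

Since the viewBox matches the mm dimensions, user units are millimetres directly. The only transform is the Y-flip y_m = 220.689 − y_svg.

Shape 1 is a open polyline drawn with `<polyline>`. Its stroke #ff00ff means cut at S918, F797. After flipping Y the toolpath is (117.133,157.431) → (171.251,63.692) → (83.324,204.592).

Shape 2 is a quadratic bezier drawn with `<path>`. Its stroke #ff00ff means cut at S918, F797. After flipping Y the toolpath is (58.093,108.306) → (71.848,125.231) → (84.649,139.990) → (96.498,152.582) → (107.393,163.007) → (117.336,171.266) → (126.326,177.358) → (134.362,181.283) → (141.446,183.042).

Shape 3 is a circle drawn with `<circle>`. Its stroke #ff00ff means cut at S918, F797. After flipping Y the toolpath is (175.736,23.281) → (174.393,30.035) → (170.567,35.761) → (164.841,39.587) → (158.087,40.930) → (151.333,39.587) → (145.607,35.761) → (141.781,30.035) → (140.438,23.281) → (141.781,16.527) → (145.607,10.801) → (151.333,6.975) → (158.087,5.632) → (164.841,6.975) → (170.567,10.801) → (174.393,16.527) → (175.736,23.281), returning to the start.

Shape 4 is a line segment drawn with `<polyline>`. Its stroke #ff00ff means cut at S918, F797. After flipping Y the toolpath is (223.121,47.624) → (78.021,180.002).

Shape 5 is a regular polygon drawn with `<path>`. Its stroke #0000ff means score at S563, F2493. After flipping Y the toolpath is (224.392,102.369) → (210.287,113.638) → (221.556,127.743) → (235.661,116.474) → (224.392,102.369), returning to the start.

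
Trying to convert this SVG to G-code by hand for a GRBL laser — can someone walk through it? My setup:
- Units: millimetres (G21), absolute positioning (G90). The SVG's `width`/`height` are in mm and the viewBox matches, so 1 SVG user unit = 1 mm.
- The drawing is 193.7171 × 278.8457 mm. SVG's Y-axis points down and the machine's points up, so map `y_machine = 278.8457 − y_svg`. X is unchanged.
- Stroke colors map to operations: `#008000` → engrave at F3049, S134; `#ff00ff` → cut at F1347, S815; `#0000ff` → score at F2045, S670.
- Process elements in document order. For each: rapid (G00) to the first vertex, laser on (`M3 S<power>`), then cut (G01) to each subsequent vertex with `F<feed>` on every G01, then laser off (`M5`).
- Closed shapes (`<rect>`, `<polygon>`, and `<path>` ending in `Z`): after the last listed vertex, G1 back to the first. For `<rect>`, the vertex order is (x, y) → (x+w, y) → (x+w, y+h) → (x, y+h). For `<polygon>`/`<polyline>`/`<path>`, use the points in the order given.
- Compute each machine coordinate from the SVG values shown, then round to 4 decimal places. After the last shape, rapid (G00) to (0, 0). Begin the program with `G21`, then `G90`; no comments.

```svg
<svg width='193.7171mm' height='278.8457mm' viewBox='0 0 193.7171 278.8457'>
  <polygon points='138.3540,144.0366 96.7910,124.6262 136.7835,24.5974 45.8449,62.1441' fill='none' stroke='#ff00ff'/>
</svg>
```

G21
G90
G00 X138.3540 Y134.8091
M3 S815
G01 X96.7910 Y154.2195 F1347
G01 X136.7835 Y254.2483 F1347
G01 X45.8449 Y216.7016 F1347
G01 X138.3540 Y134.8091 F1347
M5
G00 X0.0000 Y0.0000

viewBox `0 0 193.7171 278.8457` with mm width/height → 1 unit = 1 mm. Flip: y_m = 278.8457 − y_svg.

**Shape 1** — `<polygon>` closed polygon, stroke `#ff00ff` → cut (S815, F1347). Machine vertices: (138.3540,134.8091) → (96.7910,154.2195) → (136.7835,254.2483) → (45.8449,216.7016) → (138.3540,134.8091). Closed: final G1 returns to the first vertex.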